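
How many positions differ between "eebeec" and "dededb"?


Comparing "eebeec" and "dededb" position by position:
  Position 0: 'e' vs 'd' => DIFFER
  Position 1: 'e' vs 'e' => same
  Position 2: 'b' vs 'd' => DIFFER
  Position 3: 'e' vs 'e' => same
  Position 4: 'e' vs 'd' => DIFFER
  Position 5: 'c' vs 'b' => DIFFER
Positions that differ: 4

4


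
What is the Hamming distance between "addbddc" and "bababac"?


Comparing "addbddc" and "bababac" position by position:
  Position 0: 'a' vs 'b' => differ
  Position 1: 'd' vs 'a' => differ
  Position 2: 'd' vs 'b' => differ
  Position 3: 'b' vs 'a' => differ
  Position 4: 'd' vs 'b' => differ
  Position 5: 'd' vs 'a' => differ
  Position 6: 'c' vs 'c' => same
Total differences (Hamming distance): 6

6


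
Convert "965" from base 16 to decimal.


Input: "965" in base 16
Positional expansion:
  Digit '9' (value 9) x 16^2 = 2304
  Digit '6' (value 6) x 16^1 = 96
  Digit '5' (value 5) x 16^0 = 5
Sum = 2405

2405


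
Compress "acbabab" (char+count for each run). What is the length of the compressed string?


Input: acbabab
Runs:
  'a' x 1 => "a1"
  'c' x 1 => "c1"
  'b' x 1 => "b1"
  'a' x 1 => "a1"
  'b' x 1 => "b1"
  'a' x 1 => "a1"
  'b' x 1 => "b1"
Compressed: "a1c1b1a1b1a1b1"
Compressed length: 14

14


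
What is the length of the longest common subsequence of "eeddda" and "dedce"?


LCS of "eeddda" and "dedce"
DP table:
           d    e    d    c    e
      0    0    0    0    0    0
  e   0    0    1    1    1    1
  e   0    0    1    1    1    2
  d   0    1    1    2    2    2
  d   0    1    1    2    2    2
  d   0    1    1    2    2    2
  a   0    1    1    2    2    2
LCS length = dp[6][5] = 2

2


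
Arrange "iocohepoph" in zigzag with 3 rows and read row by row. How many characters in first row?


Zigzag "iocohepoph" into 3 rows:
Placing characters:
  'i' => row 0
  'o' => row 1
  'c' => row 2
  'o' => row 1
  'h' => row 0
  'e' => row 1
  'p' => row 2
  'o' => row 1
  'p' => row 0
  'h' => row 1
Rows:
  Row 0: "ihp"
  Row 1: "ooeoh"
  Row 2: "cp"
First row length: 3

3


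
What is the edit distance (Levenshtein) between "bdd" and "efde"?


Computing edit distance: "bdd" -> "efde"
DP table:
           e    f    d    e
      0    1    2    3    4
  b   1    1    2    3    4
  d   2    2    2    2    3
  d   3    3    3    2    3
Edit distance = dp[3][4] = 3

3


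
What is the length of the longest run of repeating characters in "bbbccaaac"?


Input: "bbbccaaac"
Scanning for longest run:
  Position 1 ('b'): continues run of 'b', length=2
  Position 2 ('b'): continues run of 'b', length=3
  Position 3 ('c'): new char, reset run to 1
  Position 4 ('c'): continues run of 'c', length=2
  Position 5 ('a'): new char, reset run to 1
  Position 6 ('a'): continues run of 'a', length=2
  Position 7 ('a'): continues run of 'a', length=3
  Position 8 ('c'): new char, reset run to 1
Longest run: 'b' with length 3

3


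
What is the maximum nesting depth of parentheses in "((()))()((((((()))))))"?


Input: "((()))()((((((()))))))"
Tracking depth:
  Position 0 '(': depth becomes 1
  Position 1 '(': depth becomes 2
  Position 2 '(': depth becomes 3
  Position 3 ')': depth becomes 2
  Position 4 ')': depth becomes 1
  Position 5 ')': depth becomes 0
  Position 6 '(': depth becomes 1
  Position 7 ')': depth becomes 0
  Position 8 '(': depth becomes 1
  Position 9 '(': depth becomes 2
  Position 10 '(': depth becomes 3
  Position 11 '(': depth becomes 4
  Position 12 '(': depth becomes 5
  Position 13 '(': depth becomes 6
  Position 14 '(': depth becomes 7
  Position 15 ')': depth becomes 6
  Position 16 ')': depth becomes 5
  Position 17 ')': depth becomes 4
  Position 18 ')': depth becomes 3
  Position 19 ')': depth becomes 2
  Position 20 ')': depth becomes 1
  Position 21 ')': depth becomes 0
Maximum depth reached: 7

7


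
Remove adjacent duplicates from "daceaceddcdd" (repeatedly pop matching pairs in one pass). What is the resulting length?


Input: daceaceddcdd
Stack-based adjacent duplicate removal:
  Read 'd': push. Stack: d
  Read 'a': push. Stack: da
  Read 'c': push. Stack: dac
  Read 'e': push. Stack: dace
  Read 'a': push. Stack: dacea
  Read 'c': push. Stack: daceac
  Read 'e': push. Stack: daceace
  Read 'd': push. Stack: daceaced
  Read 'd': matches stack top 'd' => pop. Stack: daceace
  Read 'c': push. Stack: daceacec
  Read 'd': push. Stack: daceacecd
  Read 'd': matches stack top 'd' => pop. Stack: daceacec
Final stack: "daceacec" (length 8)

8


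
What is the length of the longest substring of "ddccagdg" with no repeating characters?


Input: "ddccagdg"
Sliding window (track last position of each char):
  Position 0 ('d'): window [0,0] length 1 -- new best
  Position 1 ('d'): repeat (last at 0), move window start to 1
  Position 1 ('d'): window [1,1] length 1
  Position 2 ('c'): window [1,2] length 2 -- new best
  Position 3 ('c'): repeat (last at 2), move window start to 3
  Position 3 ('c'): window [3,3] length 1
  Position 4 ('a'): window [3,4] length 2
  Position 5 ('g'): window [3,5] length 3 -- new best
  Position 6 ('d'): window [3,6] length 4 -- new best
  Position 7 ('g'): repeat (last at 5), move window start to 6
  Position 7 ('g'): window [6,7] length 2
Longest substring with no repeats: "cagd" with length 4

4


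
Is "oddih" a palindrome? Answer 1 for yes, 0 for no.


Input: oddih
Reversed: hiddo
  Compare pos 0 ('o') with pos 4 ('h'): MISMATCH
  Compare pos 1 ('d') with pos 3 ('i'): MISMATCH
Result: not a palindrome

0


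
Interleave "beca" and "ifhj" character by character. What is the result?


Interleaving "beca" and "ifhj":
  Position 0: 'b' from first, 'i' from second => "bi"
  Position 1: 'e' from first, 'f' from second => "ef"
  Position 2: 'c' from first, 'h' from second => "ch"
  Position 3: 'a' from first, 'j' from second => "aj"
Result: biefchaj

biefchaj


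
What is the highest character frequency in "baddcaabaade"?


Input: baddcaabaade
Character counts:
  'a': 5
  'b': 2
  'c': 1
  'd': 3
  'e': 1
Maximum frequency: 5

5


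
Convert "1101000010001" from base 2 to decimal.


Input: "1101000010001" in base 2
Positional expansion:
  Digit '1' (value 1) x 2^12 = 4096
  Digit '1' (value 1) x 2^11 = 2048
  Digit '0' (value 0) x 2^10 = 0
  Digit '1' (value 1) x 2^9 = 512
  Digit '0' (value 0) x 2^8 = 0
  Digit '0' (value 0) x 2^7 = 0
  Digit '0' (value 0) x 2^6 = 0
  Digit '0' (value 0) x 2^5 = 0
  Digit '1' (value 1) x 2^4 = 16
  Digit '0' (value 0) x 2^3 = 0
  Digit '0' (value 0) x 2^2 = 0
  Digit '0' (value 0) x 2^1 = 0
  Digit '1' (value 1) x 2^0 = 1
Sum = 6673

6673


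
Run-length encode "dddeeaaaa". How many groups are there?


Input: dddeeaaaa
Scanning for consecutive runs:
  Group 1: 'd' x 3 (positions 0-2)
  Group 2: 'e' x 2 (positions 3-4)
  Group 3: 'a' x 4 (positions 5-8)
Total groups: 3

3


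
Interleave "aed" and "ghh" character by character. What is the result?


Interleaving "aed" and "ghh":
  Position 0: 'a' from first, 'g' from second => "ag"
  Position 1: 'e' from first, 'h' from second => "eh"
  Position 2: 'd' from first, 'h' from second => "dh"
Result: agehdh

agehdh


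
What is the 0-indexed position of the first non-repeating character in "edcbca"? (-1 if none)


Input: edcbca
Character frequencies:
  'a': 1
  'b': 1
  'c': 2
  'd': 1
  'e': 1
Scanning left to right for freq == 1:
  Position 0 ('e'): unique! => answer = 0

0


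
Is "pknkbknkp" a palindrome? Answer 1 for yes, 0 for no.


Input: pknkbknkp
Reversed: pknkbknkp
  Compare pos 0 ('p') with pos 8 ('p'): match
  Compare pos 1 ('k') with pos 7 ('k'): match
  Compare pos 2 ('n') with pos 6 ('n'): match
  Compare pos 3 ('k') with pos 5 ('k'): match
Result: palindrome

1


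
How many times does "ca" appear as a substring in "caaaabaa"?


Searching for "ca" in "caaaabaa"
Scanning each position:
  Position 0: "ca" => MATCH
  Position 1: "aa" => no
  Position 2: "aa" => no
  Position 3: "aa" => no
  Position 4: "ab" => no
  Position 5: "ba" => no
  Position 6: "aa" => no
Total occurrences: 1

1


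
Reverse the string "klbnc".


Input: klbnc
Reading characters right to left:
  Position 4: 'c'
  Position 3: 'n'
  Position 2: 'b'
  Position 1: 'l'
  Position 0: 'k'
Reversed: cnblk

cnblk


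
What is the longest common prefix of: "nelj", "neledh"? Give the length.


Words: nelj, neledh
  Position 0: all 'n' => match
  Position 1: all 'e' => match
  Position 2: all 'l' => match
  Position 3: ('j', 'e') => mismatch, stop
LCP = "nel" (length 3)

3


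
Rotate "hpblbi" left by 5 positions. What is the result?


Input: "hpblbi", rotate left by 5
First 5 characters: "hpblb"
Remaining characters: "i"
Concatenate remaining + first: "i" + "hpblb" = "ihpblb"

ihpblb


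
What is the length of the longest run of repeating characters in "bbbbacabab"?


Input: "bbbbacabab"
Scanning for longest run:
  Position 1 ('b'): continues run of 'b', length=2
  Position 2 ('b'): continues run of 'b', length=3
  Position 3 ('b'): continues run of 'b', length=4
  Position 4 ('a'): new char, reset run to 1
  Position 5 ('c'): new char, reset run to 1
  Position 6 ('a'): new char, reset run to 1
  Position 7 ('b'): new char, reset run to 1
  Position 8 ('a'): new char, reset run to 1
  Position 9 ('b'): new char, reset run to 1
Longest run: 'b' with length 4

4


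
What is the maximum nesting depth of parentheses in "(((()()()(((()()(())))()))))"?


Input: "(((()()()(((()()(())))()))))"
Tracking depth:
  Position 0 '(': depth becomes 1
  Position 1 '(': depth becomes 2
  Position 2 '(': depth becomes 3
  Position 3 '(': depth becomes 4
  Position 4 ')': depth becomes 3
  Position 5 '(': depth becomes 4
  Position 6 ')': depth becomes 3
  Position 7 '(': depth becomes 4
  Position 8 ')': depth becomes 3
  Position 9 '(': depth becomes 4
  Position 10 '(': depth becomes 5
  Position 11 '(': depth becomes 6
  Position 12 '(': depth becomes 7
  Position 13 ')': depth becomes 6
  Position 14 '(': depth becomes 7
  Position 15 ')': depth becomes 6
  Position 16 '(': depth becomes 7
  Position 17 '(': depth becomes 8
  Position 18 ')': depth becomes 7
  Position 19 ')': depth becomes 6
  Position 20 ')': depth becomes 5
  Position 21 ')': depth becomes 4
  Position 22 '(': depth becomes 5
  Position 23 ')': depth becomes 4
  Position 24 ')': depth becomes 3
  Position 25 ')': depth becomes 2
  Position 26 ')': depth becomes 1
  Position 27 ')': depth becomes 0
Maximum depth reached: 8

8


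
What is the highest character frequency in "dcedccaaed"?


Input: dcedccaaed
Character counts:
  'a': 2
  'c': 3
  'd': 3
  'e': 2
Maximum frequency: 3

3


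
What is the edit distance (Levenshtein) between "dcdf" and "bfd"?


Computing edit distance: "dcdf" -> "bfd"
DP table:
           b    f    d
      0    1    2    3
  d   1    1    2    2
  c   2    2    2    3
  d   3    3    3    2
  f   4    4    3    3
Edit distance = dp[4][3] = 3

3


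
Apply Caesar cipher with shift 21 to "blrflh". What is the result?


Caesar cipher: shift "blrflh" by 21
  'b' (pos 1) + 21 = pos 22 = 'w'
  'l' (pos 11) + 21 = pos 6 = 'g'
  'r' (pos 17) + 21 = pos 12 = 'm'
  'f' (pos 5) + 21 = pos 0 = 'a'
  'l' (pos 11) + 21 = pos 6 = 'g'
  'h' (pos 7) + 21 = pos 2 = 'c'
Result: wgmagc

wgmagc


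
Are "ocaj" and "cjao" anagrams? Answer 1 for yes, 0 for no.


Strings: "ocaj", "cjao"
Sorted first:  acjo
Sorted second: acjo
Sorted forms match => anagrams

1


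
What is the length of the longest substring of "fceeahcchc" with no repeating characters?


Input: "fceeahcchc"
Sliding window (track last position of each char):
  Position 0 ('f'): window [0,0] length 1 -- new best
  Position 1 ('c'): window [0,1] length 2 -- new best
  Position 2 ('e'): window [0,2] length 3 -- new best
  Position 3 ('e'): repeat (last at 2), move window start to 3
  Position 3 ('e'): window [3,3] length 1
  Position 4 ('a'): window [3,4] length 2
  Position 5 ('h'): window [3,5] length 3
  Position 6 ('c'): window [3,6] length 4 -- new best
  Position 7 ('c'): repeat (last at 6), move window start to 7
  Position 7 ('c'): window [7,7] length 1
  Position 8 ('h'): window [7,8] length 2
  Position 9 ('c'): repeat (last at 7), move window start to 8
  Position 9 ('c'): window [8,9] length 2
Longest substring with no repeats: "eahc" with length 4

4


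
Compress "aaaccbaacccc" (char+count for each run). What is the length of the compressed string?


Input: aaaccbaacccc
Runs:
  'a' x 3 => "a3"
  'c' x 2 => "c2"
  'b' x 1 => "b1"
  'a' x 2 => "a2"
  'c' x 4 => "c4"
Compressed: "a3c2b1a2c4"
Compressed length: 10

10


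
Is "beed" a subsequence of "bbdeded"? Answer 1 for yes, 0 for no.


Check if "beed" is a subsequence of "bbdeded"
Greedy scan:
  Position 0 ('b'): matches sub[0] = 'b'
  Position 1 ('b'): no match needed
  Position 2 ('d'): no match needed
  Position 3 ('e'): matches sub[1] = 'e'
  Position 4 ('d'): no match needed
  Position 5 ('e'): matches sub[2] = 'e'
  Position 6 ('d'): matches sub[3] = 'd'
All 4 characters matched => is a subsequence

1


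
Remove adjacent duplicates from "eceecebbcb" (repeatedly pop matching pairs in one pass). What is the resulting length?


Input: eceecebbcb
Stack-based adjacent duplicate removal:
  Read 'e': push. Stack: e
  Read 'c': push. Stack: ec
  Read 'e': push. Stack: ece
  Read 'e': matches stack top 'e' => pop. Stack: ec
  Read 'c': matches stack top 'c' => pop. Stack: e
  Read 'e': matches stack top 'e' => pop. Stack: (empty)
  Read 'b': push. Stack: b
  Read 'b': matches stack top 'b' => pop. Stack: (empty)
  Read 'c': push. Stack: c
  Read 'b': push. Stack: cb
Final stack: "cb" (length 2)

2


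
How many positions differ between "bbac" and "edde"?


Comparing "bbac" and "edde" position by position:
  Position 0: 'b' vs 'e' => DIFFER
  Position 1: 'b' vs 'd' => DIFFER
  Position 2: 'a' vs 'd' => DIFFER
  Position 3: 'c' vs 'e' => DIFFER
Positions that differ: 4

4


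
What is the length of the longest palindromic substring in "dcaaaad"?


Input: "dcaaaad"
Checking substrings for palindromes:
  [2:6] "aaaa" (len 4) => palindrome
  [2:5] "aaa" (len 3) => palindrome
  [3:6] "aaa" (len 3) => palindrome
  [2:4] "aa" (len 2) => palindrome
  [3:5] "aa" (len 2) => palindrome
  [4:6] "aa" (len 2) => palindrome
Longest palindromic substring: "aaaa" with length 4

4


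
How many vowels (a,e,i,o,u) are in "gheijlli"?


Input: gheijlli
Checking each character:
  'g' at position 0: consonant
  'h' at position 1: consonant
  'e' at position 2: vowel (running total: 1)
  'i' at position 3: vowel (running total: 2)
  'j' at position 4: consonant
  'l' at position 5: consonant
  'l' at position 6: consonant
  'i' at position 7: vowel (running total: 3)
Total vowels: 3

3


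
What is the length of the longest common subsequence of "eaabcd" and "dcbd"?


LCS of "eaabcd" and "dcbd"
DP table:
           d    c    b    d
      0    0    0    0    0
  e   0    0    0    0    0
  a   0    0    0    0    0
  a   0    0    0    0    0
  b   0    0    0    1    1
  c   0    0    1    1    1
  d   0    1    1    1    2
LCS length = dp[6][4] = 2

2


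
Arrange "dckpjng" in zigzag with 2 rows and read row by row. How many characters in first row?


Zigzag "dckpjng" into 2 rows:
Placing characters:
  'd' => row 0
  'c' => row 1
  'k' => row 0
  'p' => row 1
  'j' => row 0
  'n' => row 1
  'g' => row 0
Rows:
  Row 0: "dkjg"
  Row 1: "cpn"
First row length: 4

4


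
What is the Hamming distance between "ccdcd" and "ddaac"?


Comparing "ccdcd" and "ddaac" position by position:
  Position 0: 'c' vs 'd' => differ
  Position 1: 'c' vs 'd' => differ
  Position 2: 'd' vs 'a' => differ
  Position 3: 'c' vs 'a' => differ
  Position 4: 'd' vs 'c' => differ
Total differences (Hamming distance): 5

5


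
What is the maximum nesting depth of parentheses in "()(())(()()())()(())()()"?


Input: "()(())(()()())()(())()()"
Tracking depth:
  Position 0 '(': depth becomes 1
  Position 1 ')': depth becomes 0
  Position 2 '(': depth becomes 1
  Position 3 '(': depth becomes 2
  Position 4 ')': depth becomes 1
  Position 5 ')': depth becomes 0
  Position 6 '(': depth becomes 1
  Position 7 '(': depth becomes 2
  Position 8 ')': depth becomes 1
  Position 9 '(': depth becomes 2
  Position 10 ')': depth becomes 1
  Position 11 '(': depth becomes 2
  Position 12 ')': depth becomes 1
  Position 13 ')': depth becomes 0
  Position 14 '(': depth becomes 1
  Position 15 ')': depth becomes 0
  Position 16 '(': depth becomes 1
  Position 17 '(': depth becomes 2
  Position 18 ')': depth becomes 1
  Position 19 ')': depth becomes 0
  Position 20 '(': depth becomes 1
  Position 21 ')': depth becomes 0
  Position 22 '(': depth becomes 1
  Position 23 ')': depth becomes 0
Maximum depth reached: 2

2


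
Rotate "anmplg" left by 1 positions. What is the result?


Input: "anmplg", rotate left by 1
First 1 characters: "a"
Remaining characters: "nmplg"
Concatenate remaining + first: "nmplg" + "a" = "nmplga"

nmplga


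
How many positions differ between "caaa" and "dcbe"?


Comparing "caaa" and "dcbe" position by position:
  Position 0: 'c' vs 'd' => DIFFER
  Position 1: 'a' vs 'c' => DIFFER
  Position 2: 'a' vs 'b' => DIFFER
  Position 3: 'a' vs 'e' => DIFFER
Positions that differ: 4

4


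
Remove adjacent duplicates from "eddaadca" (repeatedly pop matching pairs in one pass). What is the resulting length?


Input: eddaadca
Stack-based adjacent duplicate removal:
  Read 'e': push. Stack: e
  Read 'd': push. Stack: ed
  Read 'd': matches stack top 'd' => pop. Stack: e
  Read 'a': push. Stack: ea
  Read 'a': matches stack top 'a' => pop. Stack: e
  Read 'd': push. Stack: ed
  Read 'c': push. Stack: edc
  Read 'a': push. Stack: edca
Final stack: "edca" (length 4)

4


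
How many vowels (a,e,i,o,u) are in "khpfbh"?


Input: khpfbh
Checking each character:
  'k' at position 0: consonant
  'h' at position 1: consonant
  'p' at position 2: consonant
  'f' at position 3: consonant
  'b' at position 4: consonant
  'h' at position 5: consonant
Total vowels: 0

0


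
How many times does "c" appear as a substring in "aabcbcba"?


Searching for "c" in "aabcbcba"
Scanning each position:
  Position 0: "a" => no
  Position 1: "a" => no
  Position 2: "b" => no
  Position 3: "c" => MATCH
  Position 4: "b" => no
  Position 5: "c" => MATCH
  Position 6: "b" => no
  Position 7: "a" => no
Total occurrences: 2

2


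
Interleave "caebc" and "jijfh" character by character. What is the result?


Interleaving "caebc" and "jijfh":
  Position 0: 'c' from first, 'j' from second => "cj"
  Position 1: 'a' from first, 'i' from second => "ai"
  Position 2: 'e' from first, 'j' from second => "ej"
  Position 3: 'b' from first, 'f' from second => "bf"
  Position 4: 'c' from first, 'h' from second => "ch"
Result: cjaiejbfch

cjaiejbfch


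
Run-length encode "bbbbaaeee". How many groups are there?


Input: bbbbaaeee
Scanning for consecutive runs:
  Group 1: 'b' x 4 (positions 0-3)
  Group 2: 'a' x 2 (positions 4-5)
  Group 3: 'e' x 3 (positions 6-8)
Total groups: 3

3


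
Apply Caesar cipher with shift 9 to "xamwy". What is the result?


Caesar cipher: shift "xamwy" by 9
  'x' (pos 23) + 9 = pos 6 = 'g'
  'a' (pos 0) + 9 = pos 9 = 'j'
  'm' (pos 12) + 9 = pos 21 = 'v'
  'w' (pos 22) + 9 = pos 5 = 'f'
  'y' (pos 24) + 9 = pos 7 = 'h'
Result: gjvfh

gjvfh


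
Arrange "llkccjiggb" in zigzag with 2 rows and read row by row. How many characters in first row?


Zigzag "llkccjiggb" into 2 rows:
Placing characters:
  'l' => row 0
  'l' => row 1
  'k' => row 0
  'c' => row 1
  'c' => row 0
  'j' => row 1
  'i' => row 0
  'g' => row 1
  'g' => row 0
  'b' => row 1
Rows:
  Row 0: "lkcig"
  Row 1: "lcjgb"
First row length: 5

5


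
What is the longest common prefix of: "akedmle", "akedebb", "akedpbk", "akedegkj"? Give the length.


Words: akedmle, akedebb, akedpbk, akedegkj
  Position 0: all 'a' => match
  Position 1: all 'k' => match
  Position 2: all 'e' => match
  Position 3: all 'd' => match
  Position 4: ('m', 'e', 'p', 'e') => mismatch, stop
LCP = "aked" (length 4)

4


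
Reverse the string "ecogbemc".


Input: ecogbemc
Reading characters right to left:
  Position 7: 'c'
  Position 6: 'm'
  Position 5: 'e'
  Position 4: 'b'
  Position 3: 'g'
  Position 2: 'o'
  Position 1: 'c'
  Position 0: 'e'
Reversed: cmebgoce

cmebgoce


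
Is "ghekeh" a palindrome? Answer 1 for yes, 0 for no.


Input: ghekeh
Reversed: hekehg
  Compare pos 0 ('g') with pos 5 ('h'): MISMATCH
  Compare pos 1 ('h') with pos 4 ('e'): MISMATCH
  Compare pos 2 ('e') with pos 3 ('k'): MISMATCH
Result: not a palindrome

0


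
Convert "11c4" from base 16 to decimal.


Input: "11c4" in base 16
Positional expansion:
  Digit '1' (value 1) x 16^3 = 4096
  Digit '1' (value 1) x 16^2 = 256
  Digit 'c' (value 12) x 16^1 = 192
  Digit '4' (value 4) x 16^0 = 4
Sum = 4548

4548


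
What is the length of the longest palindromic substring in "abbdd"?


Input: "abbdd"
Checking substrings for palindromes:
  [1:3] "bb" (len 2) => palindrome
  [3:5] "dd" (len 2) => palindrome
Longest palindromic substring: "bb" with length 2

2


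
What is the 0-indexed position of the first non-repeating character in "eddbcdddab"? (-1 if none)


Input: eddbcdddab
Character frequencies:
  'a': 1
  'b': 2
  'c': 1
  'd': 5
  'e': 1
Scanning left to right for freq == 1:
  Position 0 ('e'): unique! => answer = 0

0


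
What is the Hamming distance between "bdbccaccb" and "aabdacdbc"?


Comparing "bdbccaccb" and "aabdacdbc" position by position:
  Position 0: 'b' vs 'a' => differ
  Position 1: 'd' vs 'a' => differ
  Position 2: 'b' vs 'b' => same
  Position 3: 'c' vs 'd' => differ
  Position 4: 'c' vs 'a' => differ
  Position 5: 'a' vs 'c' => differ
  Position 6: 'c' vs 'd' => differ
  Position 7: 'c' vs 'b' => differ
  Position 8: 'b' vs 'c' => differ
Total differences (Hamming distance): 8

8


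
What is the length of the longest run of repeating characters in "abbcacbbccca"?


Input: "abbcacbbccca"
Scanning for longest run:
  Position 1 ('b'): new char, reset run to 1
  Position 2 ('b'): continues run of 'b', length=2
  Position 3 ('c'): new char, reset run to 1
  Position 4 ('a'): new char, reset run to 1
  Position 5 ('c'): new char, reset run to 1
  Position 6 ('b'): new char, reset run to 1
  Position 7 ('b'): continues run of 'b', length=2
  Position 8 ('c'): new char, reset run to 1
  Position 9 ('c'): continues run of 'c', length=2
  Position 10 ('c'): continues run of 'c', length=3
  Position 11 ('a'): new char, reset run to 1
Longest run: 'c' with length 3

3


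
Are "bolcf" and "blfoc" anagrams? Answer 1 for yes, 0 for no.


Strings: "bolcf", "blfoc"
Sorted first:  bcflo
Sorted second: bcflo
Sorted forms match => anagrams

1


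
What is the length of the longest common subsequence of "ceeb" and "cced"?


LCS of "ceeb" and "cced"
DP table:
           c    c    e    d
      0    0    0    0    0
  c   0    1    1    1    1
  e   0    1    1    2    2
  e   0    1    1    2    2
  b   0    1    1    2    2
LCS length = dp[4][4] = 2

2


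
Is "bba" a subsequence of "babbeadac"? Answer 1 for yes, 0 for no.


Check if "bba" is a subsequence of "babbeadac"
Greedy scan:
  Position 0 ('b'): matches sub[0] = 'b'
  Position 1 ('a'): no match needed
  Position 2 ('b'): matches sub[1] = 'b'
  Position 3 ('b'): no match needed
  Position 4 ('e'): no match needed
  Position 5 ('a'): matches sub[2] = 'a'
  Position 6 ('d'): no match needed
  Position 7 ('a'): no match needed
  Position 8 ('c'): no match needed
All 3 characters matched => is a subsequence

1


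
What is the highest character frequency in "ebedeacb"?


Input: ebedeacb
Character counts:
  'a': 1
  'b': 2
  'c': 1
  'd': 1
  'e': 3
Maximum frequency: 3

3


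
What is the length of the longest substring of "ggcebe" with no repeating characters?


Input: "ggcebe"
Sliding window (track last position of each char):
  Position 0 ('g'): window [0,0] length 1 -- new best
  Position 1 ('g'): repeat (last at 0), move window start to 1
  Position 1 ('g'): window [1,1] length 1
  Position 2 ('c'): window [1,2] length 2 -- new best
  Position 3 ('e'): window [1,3] length 3 -- new best
  Position 4 ('b'): window [1,4] length 4 -- new best
  Position 5 ('e'): repeat (last at 3), move window start to 4
  Position 5 ('e'): window [4,5] length 2
Longest substring with no repeats: "gceb" with length 4

4


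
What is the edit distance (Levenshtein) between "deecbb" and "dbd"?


Computing edit distance: "deecbb" -> "dbd"
DP table:
           d    b    d
      0    1    2    3
  d   1    0    1    2
  e   2    1    1    2
  e   3    2    2    2
  c   4    3    3    3
  b   5    4    3    4
  b   6    5    4    4
Edit distance = dp[6][3] = 4

4


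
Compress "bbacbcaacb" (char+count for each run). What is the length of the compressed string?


Input: bbacbcaacb
Runs:
  'b' x 2 => "b2"
  'a' x 1 => "a1"
  'c' x 1 => "c1"
  'b' x 1 => "b1"
  'c' x 1 => "c1"
  'a' x 2 => "a2"
  'c' x 1 => "c1"
  'b' x 1 => "b1"
Compressed: "b2a1c1b1c1a2c1b1"
Compressed length: 16

16


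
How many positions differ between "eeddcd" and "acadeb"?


Comparing "eeddcd" and "acadeb" position by position:
  Position 0: 'e' vs 'a' => DIFFER
  Position 1: 'e' vs 'c' => DIFFER
  Position 2: 'd' vs 'a' => DIFFER
  Position 3: 'd' vs 'd' => same
  Position 4: 'c' vs 'e' => DIFFER
  Position 5: 'd' vs 'b' => DIFFER
Positions that differ: 5

5


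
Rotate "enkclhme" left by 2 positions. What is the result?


Input: "enkclhme", rotate left by 2
First 2 characters: "en"
Remaining characters: "kclhme"
Concatenate remaining + first: "kclhme" + "en" = "kclhmeen"

kclhmeen


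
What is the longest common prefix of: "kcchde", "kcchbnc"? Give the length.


Words: kcchde, kcchbnc
  Position 0: all 'k' => match
  Position 1: all 'c' => match
  Position 2: all 'c' => match
  Position 3: all 'h' => match
  Position 4: ('d', 'b') => mismatch, stop
LCP = "kcch" (length 4)

4


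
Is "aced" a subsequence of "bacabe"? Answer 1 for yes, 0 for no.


Check if "aced" is a subsequence of "bacabe"
Greedy scan:
  Position 0 ('b'): no match needed
  Position 1 ('a'): matches sub[0] = 'a'
  Position 2 ('c'): matches sub[1] = 'c'
  Position 3 ('a'): no match needed
  Position 4 ('b'): no match needed
  Position 5 ('e'): matches sub[2] = 'e'
Only matched 3/4 characters => not a subsequence

0


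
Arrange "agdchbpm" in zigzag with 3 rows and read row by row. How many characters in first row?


Zigzag "agdchbpm" into 3 rows:
Placing characters:
  'a' => row 0
  'g' => row 1
  'd' => row 2
  'c' => row 1
  'h' => row 0
  'b' => row 1
  'p' => row 2
  'm' => row 1
Rows:
  Row 0: "ah"
  Row 1: "gcbm"
  Row 2: "dp"
First row length: 2

2


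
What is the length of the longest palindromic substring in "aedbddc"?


Input: "aedbddc"
Checking substrings for palindromes:
  [2:5] "dbd" (len 3) => palindrome
  [4:6] "dd" (len 2) => palindrome
Longest palindromic substring: "dbd" with length 3

3


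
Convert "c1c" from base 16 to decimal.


Input: "c1c" in base 16
Positional expansion:
  Digit 'c' (value 12) x 16^2 = 3072
  Digit '1' (value 1) x 16^1 = 16
  Digit 'c' (value 12) x 16^0 = 12
Sum = 3100

3100


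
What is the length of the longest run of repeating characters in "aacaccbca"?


Input: "aacaccbca"
Scanning for longest run:
  Position 1 ('a'): continues run of 'a', length=2
  Position 2 ('c'): new char, reset run to 1
  Position 3 ('a'): new char, reset run to 1
  Position 4 ('c'): new char, reset run to 1
  Position 5 ('c'): continues run of 'c', length=2
  Position 6 ('b'): new char, reset run to 1
  Position 7 ('c'): new char, reset run to 1
  Position 8 ('a'): new char, reset run to 1
Longest run: 'a' with length 2

2


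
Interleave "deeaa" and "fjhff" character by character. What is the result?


Interleaving "deeaa" and "fjhff":
  Position 0: 'd' from first, 'f' from second => "df"
  Position 1: 'e' from first, 'j' from second => "ej"
  Position 2: 'e' from first, 'h' from second => "eh"
  Position 3: 'a' from first, 'f' from second => "af"
  Position 4: 'a' from first, 'f' from second => "af"
Result: dfejehafaf

dfejehafaf


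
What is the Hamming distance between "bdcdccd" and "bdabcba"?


Comparing "bdcdccd" and "bdabcba" position by position:
  Position 0: 'b' vs 'b' => same
  Position 1: 'd' vs 'd' => same
  Position 2: 'c' vs 'a' => differ
  Position 3: 'd' vs 'b' => differ
  Position 4: 'c' vs 'c' => same
  Position 5: 'c' vs 'b' => differ
  Position 6: 'd' vs 'a' => differ
Total differences (Hamming distance): 4

4


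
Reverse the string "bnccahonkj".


Input: bnccahonkj
Reading characters right to left:
  Position 9: 'j'
  Position 8: 'k'
  Position 7: 'n'
  Position 6: 'o'
  Position 5: 'h'
  Position 4: 'a'
  Position 3: 'c'
  Position 2: 'c'
  Position 1: 'n'
  Position 0: 'b'
Reversed: jknohaccnb

jknohaccnb


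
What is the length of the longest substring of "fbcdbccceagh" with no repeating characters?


Input: "fbcdbccceagh"
Sliding window (track last position of each char):
  Position 0 ('f'): window [0,0] length 1 -- new best
  Position 1 ('b'): window [0,1] length 2 -- new best
  Position 2 ('c'): window [0,2] length 3 -- new best
  Position 3 ('d'): window [0,3] length 4 -- new best
  Position 4 ('b'): repeat (last at 1), move window start to 2
  Position 4 ('b'): window [2,4] length 3
  Position 5 ('c'): repeat (last at 2), move window start to 3
  Position 5 ('c'): window [3,5] length 3
  Position 6 ('c'): repeat (last at 5), move window start to 6
  Position 6 ('c'): window [6,6] length 1
  Position 7 ('c'): repeat (last at 6), move window start to 7
  Position 7 ('c'): window [7,7] length 1
  Position 8 ('e'): window [7,8] length 2
  Position 9 ('a'): window [7,9] length 3
  Position 10 ('g'): window [7,10] length 4
  Position 11 ('h'): window [7,11] length 5 -- new best
Longest substring with no repeats: "ceagh" with length 5

5


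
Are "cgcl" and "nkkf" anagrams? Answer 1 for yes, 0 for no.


Strings: "cgcl", "nkkf"
Sorted first:  ccgl
Sorted second: fkkn
Differ at position 0: 'c' vs 'f' => not anagrams

0


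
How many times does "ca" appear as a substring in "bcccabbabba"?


Searching for "ca" in "bcccabbabba"
Scanning each position:
  Position 0: "bc" => no
  Position 1: "cc" => no
  Position 2: "cc" => no
  Position 3: "ca" => MATCH
  Position 4: "ab" => no
  Position 5: "bb" => no
  Position 6: "ba" => no
  Position 7: "ab" => no
  Position 8: "bb" => no
  Position 9: "ba" => no
Total occurrences: 1

1


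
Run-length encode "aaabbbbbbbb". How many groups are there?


Input: aaabbbbbbbb
Scanning for consecutive runs:
  Group 1: 'a' x 3 (positions 0-2)
  Group 2: 'b' x 8 (positions 3-10)
Total groups: 2

2


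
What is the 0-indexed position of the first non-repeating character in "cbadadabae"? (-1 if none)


Input: cbadadabae
Character frequencies:
  'a': 4
  'b': 2
  'c': 1
  'd': 2
  'e': 1
Scanning left to right for freq == 1:
  Position 0 ('c'): unique! => answer = 0

0


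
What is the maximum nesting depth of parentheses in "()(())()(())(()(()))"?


Input: "()(())()(())(()(()))"
Tracking depth:
  Position 0 '(': depth becomes 1
  Position 1 ')': depth becomes 0
  Position 2 '(': depth becomes 1
  Position 3 '(': depth becomes 2
  Position 4 ')': depth becomes 1
  Position 5 ')': depth becomes 0
  Position 6 '(': depth becomes 1
  Position 7 ')': depth becomes 0
  Position 8 '(': depth becomes 1
  Position 9 '(': depth becomes 2
  Position 10 ')': depth becomes 1
  Position 11 ')': depth becomes 0
  Position 12 '(': depth becomes 1
  Position 13 '(': depth becomes 2
  Position 14 ')': depth becomes 1
  Position 15 '(': depth becomes 2
  Position 16 '(': depth becomes 3
  Position 17 ')': depth becomes 2
  Position 18 ')': depth becomes 1
  Position 19 ')': depth becomes 0
Maximum depth reached: 3

3


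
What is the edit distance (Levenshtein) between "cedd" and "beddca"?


Computing edit distance: "cedd" -> "beddca"
DP table:
           b    e    d    d    c    a
      0    1    2    3    4    5    6
  c   1    1    2    3    4    4    5
  e   2    2    1    2    3    4    5
  d   3    3    2    1    2    3    4
  d   4    4    3    2    1    2    3
Edit distance = dp[4][6] = 3

3


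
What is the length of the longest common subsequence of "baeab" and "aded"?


LCS of "baeab" and "aded"
DP table:
           a    d    e    d
      0    0    0    0    0
  b   0    0    0    0    0
  a   0    1    1    1    1
  e   0    1    1    2    2
  a   0    1    1    2    2
  b   0    1    1    2    2
LCS length = dp[5][4] = 2

2


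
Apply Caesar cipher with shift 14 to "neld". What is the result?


Caesar cipher: shift "neld" by 14
  'n' (pos 13) + 14 = pos 1 = 'b'
  'e' (pos 4) + 14 = pos 18 = 's'
  'l' (pos 11) + 14 = pos 25 = 'z'
  'd' (pos 3) + 14 = pos 17 = 'r'
Result: bszr

bszr


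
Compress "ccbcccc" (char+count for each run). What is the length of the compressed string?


Input: ccbcccc
Runs:
  'c' x 2 => "c2"
  'b' x 1 => "b1"
  'c' x 4 => "c4"
Compressed: "c2b1c4"
Compressed length: 6

6


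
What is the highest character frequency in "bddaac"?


Input: bddaac
Character counts:
  'a': 2
  'b': 1
  'c': 1
  'd': 2
Maximum frequency: 2

2


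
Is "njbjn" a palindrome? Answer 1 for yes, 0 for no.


Input: njbjn
Reversed: njbjn
  Compare pos 0 ('n') with pos 4 ('n'): match
  Compare pos 1 ('j') with pos 3 ('j'): match
Result: palindrome

1


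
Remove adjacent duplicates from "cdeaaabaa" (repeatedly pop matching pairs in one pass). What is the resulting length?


Input: cdeaaabaa
Stack-based adjacent duplicate removal:
  Read 'c': push. Stack: c
  Read 'd': push. Stack: cd
  Read 'e': push. Stack: cde
  Read 'a': push. Stack: cdea
  Read 'a': matches stack top 'a' => pop. Stack: cde
  Read 'a': push. Stack: cdea
  Read 'b': push. Stack: cdeab
  Read 'a': push. Stack: cdeaba
  Read 'a': matches stack top 'a' => pop. Stack: cdeab
Final stack: "cdeab" (length 5)

5


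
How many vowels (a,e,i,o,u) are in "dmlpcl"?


Input: dmlpcl
Checking each character:
  'd' at position 0: consonant
  'm' at position 1: consonant
  'l' at position 2: consonant
  'p' at position 3: consonant
  'c' at position 4: consonant
  'l' at position 5: consonant
Total vowels: 0

0


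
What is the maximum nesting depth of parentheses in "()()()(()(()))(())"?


Input: "()()()(()(()))(())"
Tracking depth:
  Position 0 '(': depth becomes 1
  Position 1 ')': depth becomes 0
  Position 2 '(': depth becomes 1
  Position 3 ')': depth becomes 0
  Position 4 '(': depth becomes 1
  Position 5 ')': depth becomes 0
  Position 6 '(': depth becomes 1
  Position 7 '(': depth becomes 2
  Position 8 ')': depth becomes 1
  Position 9 '(': depth becomes 2
  Position 10 '(': depth becomes 3
  Position 11 ')': depth becomes 2
  Position 12 ')': depth becomes 1
  Position 13 ')': depth becomes 0
  Position 14 '(': depth becomes 1
  Position 15 '(': depth becomes 2
  Position 16 ')': depth becomes 1
  Position 17 ')': depth becomes 0
Maximum depth reached: 3

3


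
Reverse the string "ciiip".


Input: ciiip
Reading characters right to left:
  Position 4: 'p'
  Position 3: 'i'
  Position 2: 'i'
  Position 1: 'i'
  Position 0: 'c'
Reversed: piiic

piiic


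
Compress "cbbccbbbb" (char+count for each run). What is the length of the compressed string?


Input: cbbccbbbb
Runs:
  'c' x 1 => "c1"
  'b' x 2 => "b2"
  'c' x 2 => "c2"
  'b' x 4 => "b4"
Compressed: "c1b2c2b4"
Compressed length: 8

8


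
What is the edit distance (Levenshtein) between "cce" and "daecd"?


Computing edit distance: "cce" -> "daecd"
DP table:
           d    a    e    c    d
      0    1    2    3    4    5
  c   1    1    2    3    3    4
  c   2    2    2    3    3    4
  e   3    3    3    2    3    4
Edit distance = dp[3][5] = 4

4


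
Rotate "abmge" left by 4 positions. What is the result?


Input: "abmge", rotate left by 4
First 4 characters: "abmg"
Remaining characters: "e"
Concatenate remaining + first: "e" + "abmg" = "eabmg"

eabmg


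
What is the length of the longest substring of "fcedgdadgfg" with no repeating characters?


Input: "fcedgdadgfg"
Sliding window (track last position of each char):
  Position 0 ('f'): window [0,0] length 1 -- new best
  Position 1 ('c'): window [0,1] length 2 -- new best
  Position 2 ('e'): window [0,2] length 3 -- new best
  Position 3 ('d'): window [0,3] length 4 -- new best
  Position 4 ('g'): window [0,4] length 5 -- new best
  Position 5 ('d'): repeat (last at 3), move window start to 4
  Position 5 ('d'): window [4,5] length 2
  Position 6 ('a'): window [4,6] length 3
  Position 7 ('d'): repeat (last at 5), move window start to 6
  Position 7 ('d'): window [6,7] length 2
  Position 8 ('g'): window [6,8] length 3
  Position 9 ('f'): window [6,9] length 4
  Position 10 ('g'): repeat (last at 8), move window start to 9
  Position 10 ('g'): window [9,10] length 2
Longest substring with no repeats: "fcedg" with length 5

5


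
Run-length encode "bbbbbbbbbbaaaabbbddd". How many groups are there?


Input: bbbbbbbbbbaaaabbbddd
Scanning for consecutive runs:
  Group 1: 'b' x 10 (positions 0-9)
  Group 2: 'a' x 4 (positions 10-13)
  Group 3: 'b' x 3 (positions 14-16)
  Group 4: 'd' x 3 (positions 17-19)
Total groups: 4

4


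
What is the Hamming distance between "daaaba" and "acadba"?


Comparing "daaaba" and "acadba" position by position:
  Position 0: 'd' vs 'a' => differ
  Position 1: 'a' vs 'c' => differ
  Position 2: 'a' vs 'a' => same
  Position 3: 'a' vs 'd' => differ
  Position 4: 'b' vs 'b' => same
  Position 5: 'a' vs 'a' => same
Total differences (Hamming distance): 3

3


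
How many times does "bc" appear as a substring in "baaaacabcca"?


Searching for "bc" in "baaaacabcca"
Scanning each position:
  Position 0: "ba" => no
  Position 1: "aa" => no
  Position 2: "aa" => no
  Position 3: "aa" => no
  Position 4: "ac" => no
  Position 5: "ca" => no
  Position 6: "ab" => no
  Position 7: "bc" => MATCH
  Position 8: "cc" => no
  Position 9: "ca" => no
Total occurrences: 1

1


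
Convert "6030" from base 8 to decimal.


Input: "6030" in base 8
Positional expansion:
  Digit '6' (value 6) x 8^3 = 3072
  Digit '0' (value 0) x 8^2 = 0
  Digit '3' (value 3) x 8^1 = 24
  Digit '0' (value 0) x 8^0 = 0
Sum = 3096

3096


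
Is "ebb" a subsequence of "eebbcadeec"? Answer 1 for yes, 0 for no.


Check if "ebb" is a subsequence of "eebbcadeec"
Greedy scan:
  Position 0 ('e'): matches sub[0] = 'e'
  Position 1 ('e'): no match needed
  Position 2 ('b'): matches sub[1] = 'b'
  Position 3 ('b'): matches sub[2] = 'b'
  Position 4 ('c'): no match needed
  Position 5 ('a'): no match needed
  Position 6 ('d'): no match needed
  Position 7 ('e'): no match needed
  Position 8 ('e'): no match needed
  Position 9 ('c'): no match needed
All 3 characters matched => is a subsequence

1


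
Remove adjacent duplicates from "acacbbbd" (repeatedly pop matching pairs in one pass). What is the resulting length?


Input: acacbbbd
Stack-based adjacent duplicate removal:
  Read 'a': push. Stack: a
  Read 'c': push. Stack: ac
  Read 'a': push. Stack: aca
  Read 'c': push. Stack: acac
  Read 'b': push. Stack: acacb
  Read 'b': matches stack top 'b' => pop. Stack: acac
  Read 'b': push. Stack: acacb
  Read 'd': push. Stack: acacbd
Final stack: "acacbd" (length 6)

6


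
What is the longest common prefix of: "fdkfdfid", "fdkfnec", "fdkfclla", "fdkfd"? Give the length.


Words: fdkfdfid, fdkfnec, fdkfclla, fdkfd
  Position 0: all 'f' => match
  Position 1: all 'd' => match
  Position 2: all 'k' => match
  Position 3: all 'f' => match
  Position 4: ('d', 'n', 'c', 'd') => mismatch, stop
LCP = "fdkf" (length 4)

4


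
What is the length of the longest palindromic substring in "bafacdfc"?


Input: "bafacdfc"
Checking substrings for palindromes:
  [1:4] "afa" (len 3) => palindrome
Longest palindromic substring: "afa" with length 3

3
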